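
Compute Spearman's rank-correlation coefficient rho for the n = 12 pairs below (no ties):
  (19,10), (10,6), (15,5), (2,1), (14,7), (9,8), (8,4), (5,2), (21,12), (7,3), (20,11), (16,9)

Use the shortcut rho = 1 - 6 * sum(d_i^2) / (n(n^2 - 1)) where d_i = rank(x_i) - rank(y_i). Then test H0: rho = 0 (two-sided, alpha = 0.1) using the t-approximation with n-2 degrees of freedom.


Step 1: Rank x and y separately (midranks; no ties here).
rank(x): 19->10, 10->6, 15->8, 2->1, 14->7, 9->5, 8->4, 5->2, 21->12, 7->3, 20->11, 16->9
rank(y): 10->10, 6->6, 5->5, 1->1, 7->7, 8->8, 4->4, 2->2, 12->12, 3->3, 11->11, 9->9
Step 2: d_i = R_x(i) - R_y(i); compute d_i^2.
  (10-10)^2=0, (6-6)^2=0, (8-5)^2=9, (1-1)^2=0, (7-7)^2=0, (5-8)^2=9, (4-4)^2=0, (2-2)^2=0, (12-12)^2=0, (3-3)^2=0, (11-11)^2=0, (9-9)^2=0
sum(d^2) = 18.
Step 3: rho = 1 - 6*18 / (12*(12^2 - 1)) = 1 - 108/1716 = 0.937063.
Step 4: Under H0, t = rho * sqrt((n-2)/(1-rho^2)) = 8.4868 ~ t(10).
Step 5: Two-sided p-value from the t-distribution with 10 df = 0.000007.
Step 6: alpha = 0.1. reject H0.

rho = 0.9371, p = 0.000007, reject H0 at alpha = 0.1.


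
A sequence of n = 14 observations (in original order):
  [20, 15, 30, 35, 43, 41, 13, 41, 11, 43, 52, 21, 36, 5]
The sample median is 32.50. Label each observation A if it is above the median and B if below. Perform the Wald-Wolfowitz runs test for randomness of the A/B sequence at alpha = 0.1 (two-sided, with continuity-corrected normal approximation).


Step 1: Compute median = 32.50; label A = above, B = below.
Labels in order: BBBAAABABAABAB  (n_A = 7, n_B = 7)
Step 2: Count runs R = 9.
Step 3: Under H0 (random ordering), E[R] = 2*n_A*n_B/(n_A+n_B) + 1 = 2*7*7/14 + 1 = 8.0000.
        Var[R] = 2*n_A*n_B*(2*n_A*n_B - n_A - n_B) / ((n_A+n_B)^2 * (n_A+n_B-1)) = 8232/2548 = 3.2308.
        SD[R] = 1.7974.
Step 4: Continuity-corrected z = (R - 0.5 - E[R]) / SD[R] = (9 - 0.5 - 8.0000) / 1.7974 = 0.2782.
Step 5: Two-sided p-value via normal approximation = 2*(1 - Phi(|z|)) = 0.780879.
Step 6: alpha = 0.1. fail to reject H0.

R = 9, z = 0.2782, p = 0.780879, fail to reject H0.


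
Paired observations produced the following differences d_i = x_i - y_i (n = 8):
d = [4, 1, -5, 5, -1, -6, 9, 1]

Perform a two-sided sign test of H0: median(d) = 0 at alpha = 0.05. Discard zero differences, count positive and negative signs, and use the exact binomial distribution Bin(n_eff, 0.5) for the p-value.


Step 1: Discard zero differences. Original n = 8; n_eff = number of nonzero differences = 8.
Nonzero differences (with sign): +4, +1, -5, +5, -1, -6, +9, +1
Step 2: Count signs: positive = 5, negative = 3.
Step 3: Under H0: P(positive) = 0.5, so the number of positives S ~ Bin(8, 0.5).
Step 4: Two-sided exact p-value = sum of Bin(8,0.5) probabilities at or below the observed probability = 0.726562.
Step 5: alpha = 0.05. fail to reject H0.

n_eff = 8, pos = 5, neg = 3, p = 0.726562, fail to reject H0.


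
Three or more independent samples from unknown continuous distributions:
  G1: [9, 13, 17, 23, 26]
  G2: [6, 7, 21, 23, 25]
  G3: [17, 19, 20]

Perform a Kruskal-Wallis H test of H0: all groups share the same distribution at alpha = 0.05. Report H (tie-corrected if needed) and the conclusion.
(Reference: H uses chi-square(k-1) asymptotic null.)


Step 1: Combine all N = 13 observations and assign midranks.
sorted (value, group, rank): (6,G2,1), (7,G2,2), (9,G1,3), (13,G1,4), (17,G1,5.5), (17,G3,5.5), (19,G3,7), (20,G3,8), (21,G2,9), (23,G1,10.5), (23,G2,10.5), (25,G2,12), (26,G1,13)
Step 2: Sum ranks within each group.
R_1 = 36 (n_1 = 5)
R_2 = 34.5 (n_2 = 5)
R_3 = 20.5 (n_3 = 3)
Step 3: H = 12/(N(N+1)) * sum(R_i^2/n_i) - 3(N+1)
     = 12/(13*14) * (36^2/5 + 34.5^2/5 + 20.5^2/3) - 3*14
     = 0.065934 * 637.333 - 42
     = 0.021978.
Step 4: Ties present; correction factor C = 1 - 12/(13^3 - 13) = 0.994505. Corrected H = 0.021978 / 0.994505 = 0.022099.
Step 5: Under H0, H ~ chi^2(2); p-value = 0.989011.
Step 6: alpha = 0.05. fail to reject H0.

H = 0.0221, df = 2, p = 0.989011, fail to reject H0.


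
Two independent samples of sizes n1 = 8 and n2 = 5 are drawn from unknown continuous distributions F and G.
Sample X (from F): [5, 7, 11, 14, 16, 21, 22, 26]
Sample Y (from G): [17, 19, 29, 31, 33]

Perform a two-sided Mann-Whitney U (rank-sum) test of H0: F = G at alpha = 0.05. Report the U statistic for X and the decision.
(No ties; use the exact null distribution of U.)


Step 1: Combine and sort all 13 observations; assign midranks.
sorted (value, group): (5,X), (7,X), (11,X), (14,X), (16,X), (17,Y), (19,Y), (21,X), (22,X), (26,X), (29,Y), (31,Y), (33,Y)
ranks: 5->1, 7->2, 11->3, 14->4, 16->5, 17->6, 19->7, 21->8, 22->9, 26->10, 29->11, 31->12, 33->13
Step 2: Rank sum for X: R1 = 1 + 2 + 3 + 4 + 5 + 8 + 9 + 10 = 42.
Step 3: U_X = R1 - n1(n1+1)/2 = 42 - 8*9/2 = 42 - 36 = 6.
       U_Y = n1*n2 - U_X = 40 - 6 = 34.
Step 4: No ties, so the exact null distribution of U (based on enumerating the C(13,8) = 1287 equally likely rank assignments) gives the two-sided p-value.
Step 5: p-value = 0.045066; compare to alpha = 0.05. reject H0.

U_X = 6, p = 0.045066, reject H0 at alpha = 0.05.


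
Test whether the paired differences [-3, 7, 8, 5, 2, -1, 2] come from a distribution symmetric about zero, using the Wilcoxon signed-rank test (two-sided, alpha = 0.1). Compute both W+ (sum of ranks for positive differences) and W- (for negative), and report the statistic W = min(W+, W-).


Step 1: Drop any zero differences (none here) and take |d_i|.
|d| = [3, 7, 8, 5, 2, 1, 2]
Step 2: Midrank |d_i| (ties get averaged ranks).
ranks: |3|->4, |7|->6, |8|->7, |5|->5, |2|->2.5, |1|->1, |2|->2.5
Step 3: Attach original signs; sum ranks with positive sign and with negative sign.
W+ = 6 + 7 + 5 + 2.5 + 2.5 = 23
W- = 4 + 1 = 5
(Check: W+ + W- = 28 should equal n(n+1)/2 = 28.)
Step 4: Test statistic W = min(W+, W-) = 5.
Step 5: Ties in |d|, so use the tie-corrected normal approximation.
        E[W] = n(n+1)/4 = 7*8/4 = 14.
        Tie groups: |d|=2 (t=2); sum(t^3 - t) = 6.
        Var[W] = n(n+1)(2n+1)/24 - sum(t^3-t)/48 = 840/24 - 6/48 = 34.875.
        z = (W - E[W]) / sqrt(Var[W]) = (5 - 14) / 5.9055 = -1.5240.
        Two-sided p = 2*Phi(z) = 0.127508.
Step 6: alpha = 0.1. fail to reject H0.

W+ = 23, W- = 5, W = min = 5, p = 0.127508, fail to reject H0.


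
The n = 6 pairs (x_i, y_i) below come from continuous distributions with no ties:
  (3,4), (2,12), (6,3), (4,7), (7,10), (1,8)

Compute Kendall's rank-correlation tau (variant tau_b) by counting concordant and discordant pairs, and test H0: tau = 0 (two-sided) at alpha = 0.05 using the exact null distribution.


Step 1: Enumerate the 15 unordered pairs (i,j) with i<j and classify each by sign(x_j-x_i) * sign(y_j-y_i).
  (1,2):dx=-1,dy=+8->D; (1,3):dx=+3,dy=-1->D; (1,4):dx=+1,dy=+3->C; (1,5):dx=+4,dy=+6->C
  (1,6):dx=-2,dy=+4->D; (2,3):dx=+4,dy=-9->D; (2,4):dx=+2,dy=-5->D; (2,5):dx=+5,dy=-2->D
  (2,6):dx=-1,dy=-4->C; (3,4):dx=-2,dy=+4->D; (3,5):dx=+1,dy=+7->C; (3,6):dx=-5,dy=+5->D
  (4,5):dx=+3,dy=+3->C; (4,6):dx=-3,dy=+1->D; (5,6):dx=-6,dy=-2->C
Step 2: C = 6, D = 9, total pairs = 15.
Step 3: tau = (C - D)/(n(n-1)/2) = (6 - 9)/15 = -0.200000.
Step 4: Exact two-sided p-value (enumerate n! = 720 permutations of y under H0): p = 0.719444.
Step 5: alpha = 0.05. fail to reject H0.

tau_b = -0.2000 (C=6, D=9), p = 0.719444, fail to reject H0.


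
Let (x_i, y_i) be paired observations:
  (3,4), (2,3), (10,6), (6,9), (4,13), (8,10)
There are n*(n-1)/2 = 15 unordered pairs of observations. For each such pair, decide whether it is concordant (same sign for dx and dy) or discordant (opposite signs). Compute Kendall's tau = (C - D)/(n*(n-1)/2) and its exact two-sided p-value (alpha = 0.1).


Step 1: Enumerate the 15 unordered pairs (i,j) with i<j and classify each by sign(x_j-x_i) * sign(y_j-y_i).
  (1,2):dx=-1,dy=-1->C; (1,3):dx=+7,dy=+2->C; (1,4):dx=+3,dy=+5->C; (1,5):dx=+1,dy=+9->C
  (1,6):dx=+5,dy=+6->C; (2,3):dx=+8,dy=+3->C; (2,4):dx=+4,dy=+6->C; (2,5):dx=+2,dy=+10->C
  (2,6):dx=+6,dy=+7->C; (3,4):dx=-4,dy=+3->D; (3,5):dx=-6,dy=+7->D; (3,6):dx=-2,dy=+4->D
  (4,5):dx=-2,dy=+4->D; (4,6):dx=+2,dy=+1->C; (5,6):dx=+4,dy=-3->D
Step 2: C = 10, D = 5, total pairs = 15.
Step 3: tau = (C - D)/(n(n-1)/2) = (10 - 5)/15 = 0.333333.
Step 4: Exact two-sided p-value (enumerate n! = 720 permutations of y under H0): p = 0.469444.
Step 5: alpha = 0.1. fail to reject H0.

tau_b = 0.3333 (C=10, D=5), p = 0.469444, fail to reject H0.


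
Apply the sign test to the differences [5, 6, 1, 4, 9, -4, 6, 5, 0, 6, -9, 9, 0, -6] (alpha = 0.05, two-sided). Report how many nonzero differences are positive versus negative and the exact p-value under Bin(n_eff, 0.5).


Step 1: Discard zero differences. Original n = 14; n_eff = number of nonzero differences = 12.
Nonzero differences (with sign): +5, +6, +1, +4, +9, -4, +6, +5, +6, -9, +9, -6
Step 2: Count signs: positive = 9, negative = 3.
Step 3: Under H0: P(positive) = 0.5, so the number of positives S ~ Bin(12, 0.5).
Step 4: Two-sided exact p-value = sum of Bin(12,0.5) probabilities at or below the observed probability = 0.145996.
Step 5: alpha = 0.05. fail to reject H0.

n_eff = 12, pos = 9, neg = 3, p = 0.145996, fail to reject H0.


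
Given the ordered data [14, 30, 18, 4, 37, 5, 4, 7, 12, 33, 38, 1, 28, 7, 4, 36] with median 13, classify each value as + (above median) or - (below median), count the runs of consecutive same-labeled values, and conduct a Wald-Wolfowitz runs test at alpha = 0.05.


Step 1: Compute median = 13; label A = above, B = below.
Labels in order: AAABABBBBAABABBA  (n_A = 8, n_B = 8)
Step 2: Count runs R = 9.
Step 3: Under H0 (random ordering), E[R] = 2*n_A*n_B/(n_A+n_B) + 1 = 2*8*8/16 + 1 = 9.0000.
        Var[R] = 2*n_A*n_B*(2*n_A*n_B - n_A - n_B) / ((n_A+n_B)^2 * (n_A+n_B-1)) = 14336/3840 = 3.7333.
        SD[R] = 1.9322.
Step 4: R = E[R], so z = 0 with no continuity correction.
Step 5: Two-sided p-value via normal approximation = 2*(1 - Phi(|z|)) = 1.000000.
Step 6: alpha = 0.05. fail to reject H0.

R = 9, z = 0.0000, p = 1.000000, fail to reject H0.


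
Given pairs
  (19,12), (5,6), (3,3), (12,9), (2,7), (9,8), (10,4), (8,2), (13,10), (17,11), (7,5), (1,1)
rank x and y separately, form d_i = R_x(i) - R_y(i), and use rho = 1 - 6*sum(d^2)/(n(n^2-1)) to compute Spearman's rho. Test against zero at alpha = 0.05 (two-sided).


Step 1: Rank x and y separately (midranks; no ties here).
rank(x): 19->12, 5->4, 3->3, 12->9, 2->2, 9->7, 10->8, 8->6, 13->10, 17->11, 7->5, 1->1
rank(y): 12->12, 6->6, 3->3, 9->9, 7->7, 8->8, 4->4, 2->2, 10->10, 11->11, 5->5, 1->1
Step 2: d_i = R_x(i) - R_y(i); compute d_i^2.
  (12-12)^2=0, (4-6)^2=4, (3-3)^2=0, (9-9)^2=0, (2-7)^2=25, (7-8)^2=1, (8-4)^2=16, (6-2)^2=16, (10-10)^2=0, (11-11)^2=0, (5-5)^2=0, (1-1)^2=0
sum(d^2) = 62.
Step 3: rho = 1 - 6*62 / (12*(12^2 - 1)) = 1 - 372/1716 = 0.783217.
Step 4: Under H0, t = rho * sqrt((n-2)/(1-rho^2)) = 3.9835 ~ t(10).
Step 5: Two-sided p-value from the t-distribution with 10 df = 0.002586.
Step 6: alpha = 0.05. reject H0.

rho = 0.7832, p = 0.002586, reject H0 at alpha = 0.05.


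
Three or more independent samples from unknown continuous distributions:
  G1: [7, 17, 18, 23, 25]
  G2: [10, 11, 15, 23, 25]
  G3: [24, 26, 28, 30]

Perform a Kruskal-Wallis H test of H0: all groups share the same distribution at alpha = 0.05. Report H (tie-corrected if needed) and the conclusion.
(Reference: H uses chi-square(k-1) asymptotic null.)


Step 1: Combine all N = 14 observations and assign midranks.
sorted (value, group, rank): (7,G1,1), (10,G2,2), (11,G2,3), (15,G2,4), (17,G1,5), (18,G1,6), (23,G1,7.5), (23,G2,7.5), (24,G3,9), (25,G1,10.5), (25,G2,10.5), (26,G3,12), (28,G3,13), (30,G3,14)
Step 2: Sum ranks within each group.
R_1 = 30 (n_1 = 5)
R_2 = 27 (n_2 = 5)
R_3 = 48 (n_3 = 4)
Step 3: H = 12/(N(N+1)) * sum(R_i^2/n_i) - 3(N+1)
     = 12/(14*15) * (30^2/5 + 27^2/5 + 48^2/4) - 3*15
     = 0.057143 * 901.8 - 45
     = 6.531429.
Step 4: Ties present; correction factor C = 1 - 12/(14^3 - 14) = 0.995604. Corrected H = 6.531429 / 0.995604 = 6.560265.
Step 5: Under H0, H ~ chi^2(2); p-value = 0.037623.
Step 6: alpha = 0.05. reject H0.

H = 6.5603, df = 2, p = 0.037623, reject H0.


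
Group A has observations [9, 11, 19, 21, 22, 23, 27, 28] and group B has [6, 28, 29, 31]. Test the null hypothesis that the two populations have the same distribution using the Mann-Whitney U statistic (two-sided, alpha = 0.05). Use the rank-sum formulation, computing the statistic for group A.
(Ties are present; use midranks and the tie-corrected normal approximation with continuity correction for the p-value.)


Step 1: Combine and sort all 12 observations; assign midranks.
sorted (value, group): (6,Y), (9,X), (11,X), (19,X), (21,X), (22,X), (23,X), (27,X), (28,X), (28,Y), (29,Y), (31,Y)
ranks: 6->1, 9->2, 11->3, 19->4, 21->5, 22->6, 23->7, 27->8, 28->9.5, 28->9.5, 29->11, 31->12
Step 2: Rank sum for X: R1 = 2 + 3 + 4 + 5 + 6 + 7 + 8 + 9.5 = 44.5.
Step 3: U_X = R1 - n1(n1+1)/2 = 44.5 - 8*9/2 = 44.5 - 36 = 8.5.
       U_Y = n1*n2 - U_X = 32 - 8.5 = 23.5.
Step 4: Ties are present, so use the tie-corrected normal approximation (with continuity correction) for the p-value.
Step 5: p-value = 0.233663; compare to alpha = 0.05. fail to reject H0.

U_X = 8.5, p = 0.233663, fail to reject H0 at alpha = 0.05.


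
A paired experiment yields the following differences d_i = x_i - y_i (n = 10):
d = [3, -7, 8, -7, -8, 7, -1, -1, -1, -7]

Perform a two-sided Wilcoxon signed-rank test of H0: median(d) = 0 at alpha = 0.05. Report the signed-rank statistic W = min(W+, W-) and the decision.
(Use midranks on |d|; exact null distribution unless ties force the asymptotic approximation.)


Step 1: Drop any zero differences (none here) and take |d_i|.
|d| = [3, 7, 8, 7, 8, 7, 1, 1, 1, 7]
Step 2: Midrank |d_i| (ties get averaged ranks).
ranks: |3|->4, |7|->6.5, |8|->9.5, |7|->6.5, |8|->9.5, |7|->6.5, |1|->2, |1|->2, |1|->2, |7|->6.5
Step 3: Attach original signs; sum ranks with positive sign and with negative sign.
W+ = 4 + 9.5 + 6.5 = 20
W- = 6.5 + 6.5 + 9.5 + 2 + 2 + 2 + 6.5 = 35
(Check: W+ + W- = 55 should equal n(n+1)/2 = 55.)
Step 4: Test statistic W = min(W+, W-) = 20.
Step 5: Ties in |d|, so use the tie-corrected normal approximation.
        E[W] = n(n+1)/4 = 10*11/4 = 27.5.
        Tie groups: |d|=1 (t=3), |d|=7 (t=4), |d|=8 (t=2); sum(t^3 - t) = 90.
        Var[W] = n(n+1)(2n+1)/24 - sum(t^3-t)/48 = 2310/24 - 90/48 = 94.375.
        z = (W - E[W]) / sqrt(Var[W]) = (20 - 27.5) / 9.7147 = -0.7720.
        Two-sided p = 2*Phi(z) = 0.440098.
Step 6: alpha = 0.05. fail to reject H0.

W+ = 20, W- = 35, W = min = 20, p = 0.440098, fail to reject H0.


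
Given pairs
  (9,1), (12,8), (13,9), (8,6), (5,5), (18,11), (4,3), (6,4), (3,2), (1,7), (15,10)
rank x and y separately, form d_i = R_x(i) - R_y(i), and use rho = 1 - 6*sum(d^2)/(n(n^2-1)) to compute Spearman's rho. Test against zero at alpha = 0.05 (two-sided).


Step 1: Rank x and y separately (midranks; no ties here).
rank(x): 9->7, 12->8, 13->9, 8->6, 5->4, 18->11, 4->3, 6->5, 3->2, 1->1, 15->10
rank(y): 1->1, 8->8, 9->9, 6->6, 5->5, 11->11, 3->3, 4->4, 2->2, 7->7, 10->10
Step 2: d_i = R_x(i) - R_y(i); compute d_i^2.
  (7-1)^2=36, (8-8)^2=0, (9-9)^2=0, (6-6)^2=0, (4-5)^2=1, (11-11)^2=0, (3-3)^2=0, (5-4)^2=1, (2-2)^2=0, (1-7)^2=36, (10-10)^2=0
sum(d^2) = 74.
Step 3: rho = 1 - 6*74 / (11*(11^2 - 1)) = 1 - 444/1320 = 0.663636.
Step 4: Under H0, t = rho * sqrt((n-2)/(1-rho^2)) = 2.6614 ~ t(9).
Step 5: Two-sided p-value from the t-distribution with 9 df = 0.025984.
Step 6: alpha = 0.05. reject H0.

rho = 0.6636, p = 0.025984, reject H0 at alpha = 0.05.


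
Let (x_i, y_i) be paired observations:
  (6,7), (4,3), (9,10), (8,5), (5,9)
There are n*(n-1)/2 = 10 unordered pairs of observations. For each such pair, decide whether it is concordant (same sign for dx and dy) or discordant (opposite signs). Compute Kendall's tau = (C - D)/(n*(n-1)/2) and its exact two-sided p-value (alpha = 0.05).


Step 1: Enumerate the 10 unordered pairs (i,j) with i<j and classify each by sign(x_j-x_i) * sign(y_j-y_i).
  (1,2):dx=-2,dy=-4->C; (1,3):dx=+3,dy=+3->C; (1,4):dx=+2,dy=-2->D; (1,5):dx=-1,dy=+2->D
  (2,3):dx=+5,dy=+7->C; (2,4):dx=+4,dy=+2->C; (2,5):dx=+1,dy=+6->C; (3,4):dx=-1,dy=-5->C
  (3,5):dx=-4,dy=-1->C; (4,5):dx=-3,dy=+4->D
Step 2: C = 7, D = 3, total pairs = 10.
Step 3: tau = (C - D)/(n(n-1)/2) = (7 - 3)/10 = 0.400000.
Step 4: Exact two-sided p-value (enumerate n! = 120 permutations of y under H0): p = 0.483333.
Step 5: alpha = 0.05. fail to reject H0.

tau_b = 0.4000 (C=7, D=3), p = 0.483333, fail to reject H0.


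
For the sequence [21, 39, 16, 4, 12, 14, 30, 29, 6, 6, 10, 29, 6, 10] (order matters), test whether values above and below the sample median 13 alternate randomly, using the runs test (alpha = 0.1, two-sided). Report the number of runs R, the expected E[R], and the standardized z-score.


Step 1: Compute median = 13; label A = above, B = below.
Labels in order: AAABBAAABBBABB  (n_A = 7, n_B = 7)
Step 2: Count runs R = 6.
Step 3: Under H0 (random ordering), E[R] = 2*n_A*n_B/(n_A+n_B) + 1 = 2*7*7/14 + 1 = 8.0000.
        Var[R] = 2*n_A*n_B*(2*n_A*n_B - n_A - n_B) / ((n_A+n_B)^2 * (n_A+n_B-1)) = 8232/2548 = 3.2308.
        SD[R] = 1.7974.
Step 4: Continuity-corrected z = (R + 0.5 - E[R]) / SD[R] = (6 + 0.5 - 8.0000) / 1.7974 = -0.8345.
Step 5: Two-sided p-value via normal approximation = 2*(1 - Phi(|z|)) = 0.403986.
Step 6: alpha = 0.1. fail to reject H0.

R = 6, z = -0.8345, p = 0.403986, fail to reject H0.


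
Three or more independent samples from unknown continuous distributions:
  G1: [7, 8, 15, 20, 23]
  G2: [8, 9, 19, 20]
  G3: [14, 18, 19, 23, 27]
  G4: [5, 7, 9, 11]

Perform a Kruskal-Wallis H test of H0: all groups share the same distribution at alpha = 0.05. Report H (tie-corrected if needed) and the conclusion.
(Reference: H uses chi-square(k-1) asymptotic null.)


Step 1: Combine all N = 18 observations and assign midranks.
sorted (value, group, rank): (5,G4,1), (7,G1,2.5), (7,G4,2.5), (8,G1,4.5), (8,G2,4.5), (9,G2,6.5), (9,G4,6.5), (11,G4,8), (14,G3,9), (15,G1,10), (18,G3,11), (19,G2,12.5), (19,G3,12.5), (20,G1,14.5), (20,G2,14.5), (23,G1,16.5), (23,G3,16.5), (27,G3,18)
Step 2: Sum ranks within each group.
R_1 = 48 (n_1 = 5)
R_2 = 38 (n_2 = 4)
R_3 = 67 (n_3 = 5)
R_4 = 18 (n_4 = 4)
Step 3: H = 12/(N(N+1)) * sum(R_i^2/n_i) - 3(N+1)
     = 12/(18*19) * (48^2/5 + 38^2/4 + 67^2/5 + 18^2/4) - 3*19
     = 0.035088 * 1800.6 - 57
     = 6.178947.
Step 4: Ties present; correction factor C = 1 - 36/(18^3 - 18) = 0.993808. Corrected H = 6.178947 / 0.993808 = 6.217445.
Step 5: Under H0, H ~ chi^2(3); p-value = 0.101497.
Step 6: alpha = 0.05. fail to reject H0.

H = 6.2174, df = 3, p = 0.101497, fail to reject H0.


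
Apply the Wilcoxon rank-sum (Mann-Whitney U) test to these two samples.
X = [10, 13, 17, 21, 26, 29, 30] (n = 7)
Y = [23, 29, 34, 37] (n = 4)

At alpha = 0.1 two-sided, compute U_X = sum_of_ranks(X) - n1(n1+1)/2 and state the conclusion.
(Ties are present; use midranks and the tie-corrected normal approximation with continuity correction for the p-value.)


Step 1: Combine and sort all 11 observations; assign midranks.
sorted (value, group): (10,X), (13,X), (17,X), (21,X), (23,Y), (26,X), (29,X), (29,Y), (30,X), (34,Y), (37,Y)
ranks: 10->1, 13->2, 17->3, 21->4, 23->5, 26->6, 29->7.5, 29->7.5, 30->9, 34->10, 37->11
Step 2: Rank sum for X: R1 = 1 + 2 + 3 + 4 + 6 + 7.5 + 9 = 32.5.
Step 3: U_X = R1 - n1(n1+1)/2 = 32.5 - 7*8/2 = 32.5 - 28 = 4.5.
       U_Y = n1*n2 - U_X = 28 - 4.5 = 23.5.
Step 4: Ties are present, so use the tie-corrected normal approximation (with continuity correction) for the p-value.
Step 5: p-value = 0.088247; compare to alpha = 0.1. reject H0.

U_X = 4.5, p = 0.088247, reject H0 at alpha = 0.1.


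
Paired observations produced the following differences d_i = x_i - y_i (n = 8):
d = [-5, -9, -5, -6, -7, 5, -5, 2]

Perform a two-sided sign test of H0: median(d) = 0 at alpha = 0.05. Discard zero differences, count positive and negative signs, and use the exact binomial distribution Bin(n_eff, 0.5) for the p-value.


Step 1: Discard zero differences. Original n = 8; n_eff = number of nonzero differences = 8.
Nonzero differences (with sign): -5, -9, -5, -6, -7, +5, -5, +2
Step 2: Count signs: positive = 2, negative = 6.
Step 3: Under H0: P(positive) = 0.5, so the number of positives S ~ Bin(8, 0.5).
Step 4: Two-sided exact p-value = sum of Bin(8,0.5) probabilities at or below the observed probability = 0.289062.
Step 5: alpha = 0.05. fail to reject H0.

n_eff = 8, pos = 2, neg = 6, p = 0.289062, fail to reject H0.


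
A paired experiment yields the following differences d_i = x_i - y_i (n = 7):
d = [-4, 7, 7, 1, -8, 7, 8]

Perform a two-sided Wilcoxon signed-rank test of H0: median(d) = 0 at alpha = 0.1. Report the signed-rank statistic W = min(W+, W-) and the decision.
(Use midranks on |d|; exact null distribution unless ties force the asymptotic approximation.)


Step 1: Drop any zero differences (none here) and take |d_i|.
|d| = [4, 7, 7, 1, 8, 7, 8]
Step 2: Midrank |d_i| (ties get averaged ranks).
ranks: |4|->2, |7|->4, |7|->4, |1|->1, |8|->6.5, |7|->4, |8|->6.5
Step 3: Attach original signs; sum ranks with positive sign and with negative sign.
W+ = 4 + 4 + 1 + 4 + 6.5 = 19.5
W- = 2 + 6.5 = 8.5
(Check: W+ + W- = 28 should equal n(n+1)/2 = 28.)
Step 4: Test statistic W = min(W+, W-) = 8.5.
Step 5: Ties in |d|, so use the tie-corrected normal approximation.
        E[W] = n(n+1)/4 = 7*8/4 = 14.
        Tie groups: |d|=7 (t=3), |d|=8 (t=2); sum(t^3 - t) = 30.
        Var[W] = n(n+1)(2n+1)/24 - sum(t^3-t)/48 = 840/24 - 30/48 = 34.375.
        z = (W - E[W]) / sqrt(Var[W]) = (8.5 - 14) / 5.8630 = -0.9381.
        Two-sided p = 2*Phi(z) = 0.348202.
Step 6: alpha = 0.1. fail to reject H0.

W+ = 19.5, W- = 8.5, W = min = 8.5, p = 0.348202, fail to reject H0.


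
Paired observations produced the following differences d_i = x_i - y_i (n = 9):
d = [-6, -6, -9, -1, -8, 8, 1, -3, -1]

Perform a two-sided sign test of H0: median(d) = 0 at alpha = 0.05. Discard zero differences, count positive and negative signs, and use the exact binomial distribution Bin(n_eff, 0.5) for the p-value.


Step 1: Discard zero differences. Original n = 9; n_eff = number of nonzero differences = 9.
Nonzero differences (with sign): -6, -6, -9, -1, -8, +8, +1, -3, -1
Step 2: Count signs: positive = 2, negative = 7.
Step 3: Under H0: P(positive) = 0.5, so the number of positives S ~ Bin(9, 0.5).
Step 4: Two-sided exact p-value = sum of Bin(9,0.5) probabilities at or below the observed probability = 0.179688.
Step 5: alpha = 0.05. fail to reject H0.

n_eff = 9, pos = 2, neg = 7, p = 0.179688, fail to reject H0.


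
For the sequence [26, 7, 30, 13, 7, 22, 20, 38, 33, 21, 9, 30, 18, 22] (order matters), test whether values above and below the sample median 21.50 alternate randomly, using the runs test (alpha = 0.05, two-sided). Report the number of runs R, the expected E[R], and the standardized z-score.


Step 1: Compute median = 21.50; label A = above, B = below.
Labels in order: ABABBABAABBABA  (n_A = 7, n_B = 7)
Step 2: Count runs R = 11.
Step 3: Under H0 (random ordering), E[R] = 2*n_A*n_B/(n_A+n_B) + 1 = 2*7*7/14 + 1 = 8.0000.
        Var[R] = 2*n_A*n_B*(2*n_A*n_B - n_A - n_B) / ((n_A+n_B)^2 * (n_A+n_B-1)) = 8232/2548 = 3.2308.
        SD[R] = 1.7974.
Step 4: Continuity-corrected z = (R - 0.5 - E[R]) / SD[R] = (11 - 0.5 - 8.0000) / 1.7974 = 1.3909.
Step 5: Two-sided p-value via normal approximation = 2*(1 - Phi(|z|)) = 0.164264.
Step 6: alpha = 0.05. fail to reject H0.

R = 11, z = 1.3909, p = 0.164264, fail to reject H0.


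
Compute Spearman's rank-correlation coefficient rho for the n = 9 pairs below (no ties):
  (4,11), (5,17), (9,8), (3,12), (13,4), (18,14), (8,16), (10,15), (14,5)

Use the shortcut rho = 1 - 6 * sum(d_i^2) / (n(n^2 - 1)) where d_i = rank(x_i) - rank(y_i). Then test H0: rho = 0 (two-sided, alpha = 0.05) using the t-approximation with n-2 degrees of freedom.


Step 1: Rank x and y separately (midranks; no ties here).
rank(x): 4->2, 5->3, 9->5, 3->1, 13->7, 18->9, 8->4, 10->6, 14->8
rank(y): 11->4, 17->9, 8->3, 12->5, 4->1, 14->6, 16->8, 15->7, 5->2
Step 2: d_i = R_x(i) - R_y(i); compute d_i^2.
  (2-4)^2=4, (3-9)^2=36, (5-3)^2=4, (1-5)^2=16, (7-1)^2=36, (9-6)^2=9, (4-8)^2=16, (6-7)^2=1, (8-2)^2=36
sum(d^2) = 158.
Step 3: rho = 1 - 6*158 / (9*(9^2 - 1)) = 1 - 948/720 = -0.316667.
Step 4: Under H0, t = rho * sqrt((n-2)/(1-rho^2)) = -0.8833 ~ t(7).
Step 5: Two-sided p-value from the t-distribution with 7 df = 0.406397.
Step 6: alpha = 0.05. fail to reject H0.

rho = -0.3167, p = 0.406397, fail to reject H0 at alpha = 0.05.


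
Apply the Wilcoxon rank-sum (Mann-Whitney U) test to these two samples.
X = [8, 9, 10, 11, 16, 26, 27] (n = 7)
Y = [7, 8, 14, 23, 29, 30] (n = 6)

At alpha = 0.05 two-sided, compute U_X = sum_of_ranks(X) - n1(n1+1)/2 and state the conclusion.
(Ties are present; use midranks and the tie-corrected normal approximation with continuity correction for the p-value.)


Step 1: Combine and sort all 13 observations; assign midranks.
sorted (value, group): (7,Y), (8,X), (8,Y), (9,X), (10,X), (11,X), (14,Y), (16,X), (23,Y), (26,X), (27,X), (29,Y), (30,Y)
ranks: 7->1, 8->2.5, 8->2.5, 9->4, 10->5, 11->6, 14->7, 16->8, 23->9, 26->10, 27->11, 29->12, 30->13
Step 2: Rank sum for X: R1 = 2.5 + 4 + 5 + 6 + 8 + 10 + 11 = 46.5.
Step 3: U_X = R1 - n1(n1+1)/2 = 46.5 - 7*8/2 = 46.5 - 28 = 18.5.
       U_Y = n1*n2 - U_X = 42 - 18.5 = 23.5.
Step 4: Ties are present, so use the tie-corrected normal approximation (with continuity correction) for the p-value.
Step 5: p-value = 0.774796; compare to alpha = 0.05. fail to reject H0.

U_X = 18.5, p = 0.774796, fail to reject H0 at alpha = 0.05.


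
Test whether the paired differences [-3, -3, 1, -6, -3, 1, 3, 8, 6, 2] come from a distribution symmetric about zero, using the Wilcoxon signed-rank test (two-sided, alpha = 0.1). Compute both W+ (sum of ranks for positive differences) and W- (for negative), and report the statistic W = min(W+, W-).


Step 1: Drop any zero differences (none here) and take |d_i|.
|d| = [3, 3, 1, 6, 3, 1, 3, 8, 6, 2]
Step 2: Midrank |d_i| (ties get averaged ranks).
ranks: |3|->5.5, |3|->5.5, |1|->1.5, |6|->8.5, |3|->5.5, |1|->1.5, |3|->5.5, |8|->10, |6|->8.5, |2|->3
Step 3: Attach original signs; sum ranks with positive sign and with negative sign.
W+ = 1.5 + 1.5 + 5.5 + 10 + 8.5 + 3 = 30
W- = 5.5 + 5.5 + 8.5 + 5.5 = 25
(Check: W+ + W- = 55 should equal n(n+1)/2 = 55.)
Step 4: Test statistic W = min(W+, W-) = 25.
Step 5: Ties in |d|, so use the tie-corrected normal approximation.
        E[W] = n(n+1)/4 = 10*11/4 = 27.5.
        Tie groups: |d|=1 (t=2), |d|=3 (t=4), |d|=6 (t=2); sum(t^3 - t) = 72.
        Var[W] = n(n+1)(2n+1)/24 - sum(t^3-t)/48 = 2310/24 - 72/48 = 94.75.
        z = (W - E[W]) / sqrt(Var[W]) = (25 - 27.5) / 9.7340 = -0.2568.
        Two-sided p = 2*Phi(z) = 0.797308.
Step 6: alpha = 0.1. fail to reject H0.

W+ = 30, W- = 25, W = min = 25, p = 0.797308, fail to reject H0.


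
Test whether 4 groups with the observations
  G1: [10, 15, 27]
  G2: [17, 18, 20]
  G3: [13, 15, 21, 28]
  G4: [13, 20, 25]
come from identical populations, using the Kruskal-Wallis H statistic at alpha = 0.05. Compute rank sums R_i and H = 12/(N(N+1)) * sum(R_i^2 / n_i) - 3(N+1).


Step 1: Combine all N = 13 observations and assign midranks.
sorted (value, group, rank): (10,G1,1), (13,G3,2.5), (13,G4,2.5), (15,G1,4.5), (15,G3,4.5), (17,G2,6), (18,G2,7), (20,G2,8.5), (20,G4,8.5), (21,G3,10), (25,G4,11), (27,G1,12), (28,G3,13)
Step 2: Sum ranks within each group.
R_1 = 17.5 (n_1 = 3)
R_2 = 21.5 (n_2 = 3)
R_3 = 30 (n_3 = 4)
R_4 = 22 (n_4 = 3)
Step 3: H = 12/(N(N+1)) * sum(R_i^2/n_i) - 3(N+1)
     = 12/(13*14) * (17.5^2/3 + 21.5^2/3 + 30^2/4 + 22^2/3) - 3*14
     = 0.065934 * 642.5 - 42
     = 0.362637.
Step 4: Ties present; correction factor C = 1 - 18/(13^3 - 13) = 0.991758. Corrected H = 0.362637 / 0.991758 = 0.365651.
Step 5: Under H0, H ~ chi^2(3); p-value = 0.947243.
Step 6: alpha = 0.05. fail to reject H0.

H = 0.3657, df = 3, p = 0.947243, fail to reject H0.


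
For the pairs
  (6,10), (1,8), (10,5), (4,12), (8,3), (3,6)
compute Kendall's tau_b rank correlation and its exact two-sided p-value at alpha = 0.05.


Step 1: Enumerate the 15 unordered pairs (i,j) with i<j and classify each by sign(x_j-x_i) * sign(y_j-y_i).
  (1,2):dx=-5,dy=-2->C; (1,3):dx=+4,dy=-5->D; (1,4):dx=-2,dy=+2->D; (1,5):dx=+2,dy=-7->D
  (1,6):dx=-3,dy=-4->C; (2,3):dx=+9,dy=-3->D; (2,4):dx=+3,dy=+4->C; (2,5):dx=+7,dy=-5->D
  (2,6):dx=+2,dy=-2->D; (3,4):dx=-6,dy=+7->D; (3,5):dx=-2,dy=-2->C; (3,6):dx=-7,dy=+1->D
  (4,5):dx=+4,dy=-9->D; (4,6):dx=-1,dy=-6->C; (5,6):dx=-5,dy=+3->D
Step 2: C = 5, D = 10, total pairs = 15.
Step 3: tau = (C - D)/(n(n-1)/2) = (5 - 10)/15 = -0.333333.
Step 4: Exact two-sided p-value (enumerate n! = 720 permutations of y under H0): p = 0.469444.
Step 5: alpha = 0.05. fail to reject H0.

tau_b = -0.3333 (C=5, D=10), p = 0.469444, fail to reject H0.


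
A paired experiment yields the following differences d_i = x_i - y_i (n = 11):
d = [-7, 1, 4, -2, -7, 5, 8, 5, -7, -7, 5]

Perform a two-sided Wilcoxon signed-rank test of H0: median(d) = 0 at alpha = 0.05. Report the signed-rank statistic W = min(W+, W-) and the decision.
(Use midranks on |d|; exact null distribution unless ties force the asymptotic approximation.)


Step 1: Drop any zero differences (none here) and take |d_i|.
|d| = [7, 1, 4, 2, 7, 5, 8, 5, 7, 7, 5]
Step 2: Midrank |d_i| (ties get averaged ranks).
ranks: |7|->8.5, |1|->1, |4|->3, |2|->2, |7|->8.5, |5|->5, |8|->11, |5|->5, |7|->8.5, |7|->8.5, |5|->5
Step 3: Attach original signs; sum ranks with positive sign and with negative sign.
W+ = 1 + 3 + 5 + 11 + 5 + 5 = 30
W- = 8.5 + 2 + 8.5 + 8.5 + 8.5 = 36
(Check: W+ + W- = 66 should equal n(n+1)/2 = 66.)
Step 4: Test statistic W = min(W+, W-) = 30.
Step 5: Ties in |d|, so use the tie-corrected normal approximation.
        E[W] = n(n+1)/4 = 11*12/4 = 33.
        Tie groups: |d|=5 (t=3), |d|=7 (t=4); sum(t^3 - t) = 84.
        Var[W] = n(n+1)(2n+1)/24 - sum(t^3-t)/48 = 3036/24 - 84/48 = 124.75.
        z = (W - E[W]) / sqrt(Var[W]) = (30 - 33) / 11.1692 = -0.2686.
        Two-sided p = 2*Phi(z) = 0.788240.
Step 6: alpha = 0.05. fail to reject H0.

W+ = 30, W- = 36, W = min = 30, p = 0.788240, fail to reject H0.


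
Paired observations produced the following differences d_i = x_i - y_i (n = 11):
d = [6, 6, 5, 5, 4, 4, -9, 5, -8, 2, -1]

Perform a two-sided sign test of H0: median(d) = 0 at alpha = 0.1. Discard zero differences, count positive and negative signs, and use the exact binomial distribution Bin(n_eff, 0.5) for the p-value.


Step 1: Discard zero differences. Original n = 11; n_eff = number of nonzero differences = 11.
Nonzero differences (with sign): +6, +6, +5, +5, +4, +4, -9, +5, -8, +2, -1
Step 2: Count signs: positive = 8, negative = 3.
Step 3: Under H0: P(positive) = 0.5, so the number of positives S ~ Bin(11, 0.5).
Step 4: Two-sided exact p-value = sum of Bin(11,0.5) probabilities at or below the observed probability = 0.226562.
Step 5: alpha = 0.1. fail to reject H0.

n_eff = 11, pos = 8, neg = 3, p = 0.226562, fail to reject H0.


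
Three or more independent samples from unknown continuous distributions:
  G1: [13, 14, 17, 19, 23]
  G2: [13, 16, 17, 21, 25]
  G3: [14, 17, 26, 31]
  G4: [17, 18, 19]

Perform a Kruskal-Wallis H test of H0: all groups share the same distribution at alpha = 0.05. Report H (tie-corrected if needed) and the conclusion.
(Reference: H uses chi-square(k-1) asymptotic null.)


Step 1: Combine all N = 17 observations and assign midranks.
sorted (value, group, rank): (13,G1,1.5), (13,G2,1.5), (14,G1,3.5), (14,G3,3.5), (16,G2,5), (17,G1,7.5), (17,G2,7.5), (17,G3,7.5), (17,G4,7.5), (18,G4,10), (19,G1,11.5), (19,G4,11.5), (21,G2,13), (23,G1,14), (25,G2,15), (26,G3,16), (31,G3,17)
Step 2: Sum ranks within each group.
R_1 = 38 (n_1 = 5)
R_2 = 42 (n_2 = 5)
R_3 = 44 (n_3 = 4)
R_4 = 29 (n_4 = 3)
Step 3: H = 12/(N(N+1)) * sum(R_i^2/n_i) - 3(N+1)
     = 12/(17*18) * (38^2/5 + 42^2/5 + 44^2/4 + 29^2/3) - 3*18
     = 0.039216 * 1405.93 - 54
     = 1.134641.
Step 4: Ties present; correction factor C = 1 - 78/(17^3 - 17) = 0.984069. Corrected H = 1.134641 / 0.984069 = 1.153010.
Step 5: Under H0, H ~ chi^2(3); p-value = 0.764295.
Step 6: alpha = 0.05. fail to reject H0.

H = 1.1530, df = 3, p = 0.764295, fail to reject H0.


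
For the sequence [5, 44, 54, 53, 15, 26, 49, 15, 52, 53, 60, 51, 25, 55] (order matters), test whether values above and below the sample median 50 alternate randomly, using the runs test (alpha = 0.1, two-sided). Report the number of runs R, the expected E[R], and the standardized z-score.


Step 1: Compute median = 50; label A = above, B = below.
Labels in order: BBAABBBBAAAABA  (n_A = 7, n_B = 7)
Step 2: Count runs R = 6.
Step 3: Under H0 (random ordering), E[R] = 2*n_A*n_B/(n_A+n_B) + 1 = 2*7*7/14 + 1 = 8.0000.
        Var[R] = 2*n_A*n_B*(2*n_A*n_B - n_A - n_B) / ((n_A+n_B)^2 * (n_A+n_B-1)) = 8232/2548 = 3.2308.
        SD[R] = 1.7974.
Step 4: Continuity-corrected z = (R + 0.5 - E[R]) / SD[R] = (6 + 0.5 - 8.0000) / 1.7974 = -0.8345.
Step 5: Two-sided p-value via normal approximation = 2*(1 - Phi(|z|)) = 0.403986.
Step 6: alpha = 0.1. fail to reject H0.

R = 6, z = -0.8345, p = 0.403986, fail to reject H0.


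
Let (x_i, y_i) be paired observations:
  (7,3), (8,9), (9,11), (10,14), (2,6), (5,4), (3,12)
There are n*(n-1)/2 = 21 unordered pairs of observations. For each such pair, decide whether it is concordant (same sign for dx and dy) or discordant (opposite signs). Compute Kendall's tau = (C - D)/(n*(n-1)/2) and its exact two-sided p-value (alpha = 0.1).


Step 1: Enumerate the 21 unordered pairs (i,j) with i<j and classify each by sign(x_j-x_i) * sign(y_j-y_i).
  (1,2):dx=+1,dy=+6->C; (1,3):dx=+2,dy=+8->C; (1,4):dx=+3,dy=+11->C; (1,5):dx=-5,dy=+3->D
  (1,6):dx=-2,dy=+1->D; (1,7):dx=-4,dy=+9->D; (2,3):dx=+1,dy=+2->C; (2,4):dx=+2,dy=+5->C
  (2,5):dx=-6,dy=-3->C; (2,6):dx=-3,dy=-5->C; (2,7):dx=-5,dy=+3->D; (3,4):dx=+1,dy=+3->C
  (3,5):dx=-7,dy=-5->C; (3,6):dx=-4,dy=-7->C; (3,7):dx=-6,dy=+1->D; (4,5):dx=-8,dy=-8->C
  (4,6):dx=-5,dy=-10->C; (4,7):dx=-7,dy=-2->C; (5,6):dx=+3,dy=-2->D; (5,7):dx=+1,dy=+6->C
  (6,7):dx=-2,dy=+8->D
Step 2: C = 14, D = 7, total pairs = 21.
Step 3: tau = (C - D)/(n(n-1)/2) = (14 - 7)/21 = 0.333333.
Step 4: Exact two-sided p-value (enumerate n! = 5040 permutations of y under H0): p = 0.381349.
Step 5: alpha = 0.1. fail to reject H0.

tau_b = 0.3333 (C=14, D=7), p = 0.381349, fail to reject H0.


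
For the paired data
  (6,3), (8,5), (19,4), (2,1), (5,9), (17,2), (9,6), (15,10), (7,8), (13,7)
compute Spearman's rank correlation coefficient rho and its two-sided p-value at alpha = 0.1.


Step 1: Rank x and y separately (midranks; no ties here).
rank(x): 6->3, 8->5, 19->10, 2->1, 5->2, 17->9, 9->6, 15->8, 7->4, 13->7
rank(y): 3->3, 5->5, 4->4, 1->1, 9->9, 2->2, 6->6, 10->10, 8->8, 7->7
Step 2: d_i = R_x(i) - R_y(i); compute d_i^2.
  (3-3)^2=0, (5-5)^2=0, (10-4)^2=36, (1-1)^2=0, (2-9)^2=49, (9-2)^2=49, (6-6)^2=0, (8-10)^2=4, (4-8)^2=16, (7-7)^2=0
sum(d^2) = 154.
Step 3: rho = 1 - 6*154 / (10*(10^2 - 1)) = 1 - 924/990 = 0.066667.
Step 4: Under H0, t = rho * sqrt((n-2)/(1-rho^2)) = 0.1890 ~ t(8).
Step 5: Two-sided p-value from the t-distribution with 8 df = 0.854813.
Step 6: alpha = 0.1. fail to reject H0.

rho = 0.0667, p = 0.854813, fail to reject H0 at alpha = 0.1.


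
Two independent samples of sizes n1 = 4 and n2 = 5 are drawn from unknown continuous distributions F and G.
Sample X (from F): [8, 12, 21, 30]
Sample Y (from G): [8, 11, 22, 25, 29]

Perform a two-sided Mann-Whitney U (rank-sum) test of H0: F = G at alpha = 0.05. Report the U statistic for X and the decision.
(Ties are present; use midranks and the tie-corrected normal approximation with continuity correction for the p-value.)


Step 1: Combine and sort all 9 observations; assign midranks.
sorted (value, group): (8,X), (8,Y), (11,Y), (12,X), (21,X), (22,Y), (25,Y), (29,Y), (30,X)
ranks: 8->1.5, 8->1.5, 11->3, 12->4, 21->5, 22->6, 25->7, 29->8, 30->9
Step 2: Rank sum for X: R1 = 1.5 + 4 + 5 + 9 = 19.5.
Step 3: U_X = R1 - n1(n1+1)/2 = 19.5 - 4*5/2 = 19.5 - 10 = 9.5.
       U_Y = n1*n2 - U_X = 20 - 9.5 = 10.5.
Step 4: Ties are present, so use the tie-corrected normal approximation (with continuity correction) for the p-value.
Step 5: p-value = 1.000000; compare to alpha = 0.05. fail to reject H0.

U_X = 9.5, p = 1.000000, fail to reject H0 at alpha = 0.05.


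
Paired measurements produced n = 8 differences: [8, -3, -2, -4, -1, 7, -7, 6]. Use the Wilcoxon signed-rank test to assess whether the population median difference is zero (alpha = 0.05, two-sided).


Step 1: Drop any zero differences (none here) and take |d_i|.
|d| = [8, 3, 2, 4, 1, 7, 7, 6]
Step 2: Midrank |d_i| (ties get averaged ranks).
ranks: |8|->8, |3|->3, |2|->2, |4|->4, |1|->1, |7|->6.5, |7|->6.5, |6|->5
Step 3: Attach original signs; sum ranks with positive sign and with negative sign.
W+ = 8 + 6.5 + 5 = 19.5
W- = 3 + 2 + 4 + 1 + 6.5 = 16.5
(Check: W+ + W- = 36 should equal n(n+1)/2 = 36.)
Step 4: Test statistic W = min(W+, W-) = 16.5.
Step 5: Ties in |d|, so use the tie-corrected normal approximation.
        E[W] = n(n+1)/4 = 8*9/4 = 18.
        Tie groups: |d|=7 (t=2); sum(t^3 - t) = 6.
        Var[W] = n(n+1)(2n+1)/24 - sum(t^3-t)/48 = 1224/24 - 6/48 = 50.875.
        z = (W - E[W]) / sqrt(Var[W]) = (16.5 - 18) / 7.1327 = -0.2103.
        Two-sided p = 2*Phi(z) = 0.833434.
Step 6: alpha = 0.05. fail to reject H0.

W+ = 19.5, W- = 16.5, W = min = 16.5, p = 0.833434, fail to reject H0.


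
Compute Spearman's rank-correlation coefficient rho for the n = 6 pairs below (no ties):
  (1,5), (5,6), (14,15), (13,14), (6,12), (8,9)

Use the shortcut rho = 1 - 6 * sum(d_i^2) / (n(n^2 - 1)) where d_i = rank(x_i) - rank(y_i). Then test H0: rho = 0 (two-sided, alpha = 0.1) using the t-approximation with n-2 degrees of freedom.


Step 1: Rank x and y separately (midranks; no ties here).
rank(x): 1->1, 5->2, 14->6, 13->5, 6->3, 8->4
rank(y): 5->1, 6->2, 15->6, 14->5, 12->4, 9->3
Step 2: d_i = R_x(i) - R_y(i); compute d_i^2.
  (1-1)^2=0, (2-2)^2=0, (6-6)^2=0, (5-5)^2=0, (3-4)^2=1, (4-3)^2=1
sum(d^2) = 2.
Step 3: rho = 1 - 6*2 / (6*(6^2 - 1)) = 1 - 12/210 = 0.942857.
Step 4: Under H0, t = rho * sqrt((n-2)/(1-rho^2)) = 5.6595 ~ t(4).
Step 5: Two-sided p-value from the t-distribution with 4 df = 0.004805.
Step 6: alpha = 0.1. reject H0.

rho = 0.9429, p = 0.004805, reject H0 at alpha = 0.1.


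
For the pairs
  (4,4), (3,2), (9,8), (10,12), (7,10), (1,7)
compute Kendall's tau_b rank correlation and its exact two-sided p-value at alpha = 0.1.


Step 1: Enumerate the 15 unordered pairs (i,j) with i<j and classify each by sign(x_j-x_i) * sign(y_j-y_i).
  (1,2):dx=-1,dy=-2->C; (1,3):dx=+5,dy=+4->C; (1,4):dx=+6,dy=+8->C; (1,5):dx=+3,dy=+6->C
  (1,6):dx=-3,dy=+3->D; (2,3):dx=+6,dy=+6->C; (2,4):dx=+7,dy=+10->C; (2,5):dx=+4,dy=+8->C
  (2,6):dx=-2,dy=+5->D; (3,4):dx=+1,dy=+4->C; (3,5):dx=-2,dy=+2->D; (3,6):dx=-8,dy=-1->C
  (4,5):dx=-3,dy=-2->C; (4,6):dx=-9,dy=-5->C; (5,6):dx=-6,dy=-3->C
Step 2: C = 12, D = 3, total pairs = 15.
Step 3: tau = (C - D)/(n(n-1)/2) = (12 - 3)/15 = 0.600000.
Step 4: Exact two-sided p-value (enumerate n! = 720 permutations of y under H0): p = 0.136111.
Step 5: alpha = 0.1. fail to reject H0.

tau_b = 0.6000 (C=12, D=3), p = 0.136111, fail to reject H0.


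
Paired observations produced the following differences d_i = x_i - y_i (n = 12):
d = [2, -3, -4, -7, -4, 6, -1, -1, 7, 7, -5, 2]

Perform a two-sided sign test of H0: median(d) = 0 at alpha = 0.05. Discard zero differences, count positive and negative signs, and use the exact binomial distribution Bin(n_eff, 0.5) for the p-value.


Step 1: Discard zero differences. Original n = 12; n_eff = number of nonzero differences = 12.
Nonzero differences (with sign): +2, -3, -4, -7, -4, +6, -1, -1, +7, +7, -5, +2
Step 2: Count signs: positive = 5, negative = 7.
Step 3: Under H0: P(positive) = 0.5, so the number of positives S ~ Bin(12, 0.5).
Step 4: Two-sided exact p-value = sum of Bin(12,0.5) probabilities at or below the observed probability = 0.774414.
Step 5: alpha = 0.05. fail to reject H0.

n_eff = 12, pos = 5, neg = 7, p = 0.774414, fail to reject H0.


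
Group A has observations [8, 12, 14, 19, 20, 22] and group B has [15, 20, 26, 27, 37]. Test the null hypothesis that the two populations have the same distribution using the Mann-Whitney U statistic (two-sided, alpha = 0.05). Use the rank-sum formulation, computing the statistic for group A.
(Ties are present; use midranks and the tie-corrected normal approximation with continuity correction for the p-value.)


Step 1: Combine and sort all 11 observations; assign midranks.
sorted (value, group): (8,X), (12,X), (14,X), (15,Y), (19,X), (20,X), (20,Y), (22,X), (26,Y), (27,Y), (37,Y)
ranks: 8->1, 12->2, 14->3, 15->4, 19->5, 20->6.5, 20->6.5, 22->8, 26->9, 27->10, 37->11
Step 2: Rank sum for X: R1 = 1 + 2 + 3 + 5 + 6.5 + 8 = 25.5.
Step 3: U_X = R1 - n1(n1+1)/2 = 25.5 - 6*7/2 = 25.5 - 21 = 4.5.
       U_Y = n1*n2 - U_X = 30 - 4.5 = 25.5.
Step 4: Ties are present, so use the tie-corrected normal approximation (with continuity correction) for the p-value.
Step 5: p-value = 0.067264; compare to alpha = 0.05. fail to reject H0.

U_X = 4.5, p = 0.067264, fail to reject H0 at alpha = 0.05.
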